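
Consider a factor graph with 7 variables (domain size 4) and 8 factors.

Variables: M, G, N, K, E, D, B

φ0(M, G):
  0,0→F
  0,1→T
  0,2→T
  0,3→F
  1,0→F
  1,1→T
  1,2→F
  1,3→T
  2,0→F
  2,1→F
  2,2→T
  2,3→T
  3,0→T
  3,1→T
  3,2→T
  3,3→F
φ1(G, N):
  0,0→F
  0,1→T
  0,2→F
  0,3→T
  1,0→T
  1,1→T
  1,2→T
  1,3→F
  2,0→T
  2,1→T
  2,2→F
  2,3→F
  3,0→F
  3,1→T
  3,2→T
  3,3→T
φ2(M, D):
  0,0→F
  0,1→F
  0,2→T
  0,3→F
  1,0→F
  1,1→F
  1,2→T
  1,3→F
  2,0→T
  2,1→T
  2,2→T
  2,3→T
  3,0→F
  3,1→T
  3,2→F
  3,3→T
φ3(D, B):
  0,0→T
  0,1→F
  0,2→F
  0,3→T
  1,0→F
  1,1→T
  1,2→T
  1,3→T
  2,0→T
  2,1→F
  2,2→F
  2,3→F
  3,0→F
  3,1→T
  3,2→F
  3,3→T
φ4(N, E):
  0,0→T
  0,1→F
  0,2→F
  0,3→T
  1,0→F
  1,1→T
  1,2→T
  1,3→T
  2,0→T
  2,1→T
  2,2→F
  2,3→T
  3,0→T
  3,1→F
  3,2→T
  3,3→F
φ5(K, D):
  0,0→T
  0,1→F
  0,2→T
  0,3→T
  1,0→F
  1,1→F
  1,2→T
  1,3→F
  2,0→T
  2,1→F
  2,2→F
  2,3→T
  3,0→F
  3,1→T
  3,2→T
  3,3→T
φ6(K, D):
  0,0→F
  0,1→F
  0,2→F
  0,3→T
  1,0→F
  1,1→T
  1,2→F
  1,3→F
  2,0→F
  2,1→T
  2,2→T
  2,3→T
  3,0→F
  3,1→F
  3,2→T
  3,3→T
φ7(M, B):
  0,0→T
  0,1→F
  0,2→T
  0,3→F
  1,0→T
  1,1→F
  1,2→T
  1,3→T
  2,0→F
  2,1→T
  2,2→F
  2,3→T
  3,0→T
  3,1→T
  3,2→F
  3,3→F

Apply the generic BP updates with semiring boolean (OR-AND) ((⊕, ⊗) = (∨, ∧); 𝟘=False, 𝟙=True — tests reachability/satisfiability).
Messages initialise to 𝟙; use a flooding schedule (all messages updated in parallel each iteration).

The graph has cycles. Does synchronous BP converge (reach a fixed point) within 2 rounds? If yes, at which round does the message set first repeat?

init: all messages = 𝟙 over 4 values
r1 m[φ0→M] = [T, T, T, T]
r1 m[φ0→G] = [T, T, T, T]
r1 m[φ1→G] = [T, T, T, T]
r1 m[φ1→N] = [T, T, T, T]
r1 m[φ2→M] = [T, T, T, T]
r1 m[φ2→D] = [T, T, T, T]
r1 m[φ3→D] = [T, T, T, T]
r1 m[φ3→B] = [T, T, T, T]
r1 m[φ4→N] = [T, T, T, T]
r1 m[φ4→E] = [T, T, T, T]
r1 m[φ5→K] = [T, T, T, T]
r1 m[φ5→D] = [T, T, T, T]
r1 m[φ6→K] = [T, T, T, T]
r1 m[φ6→D] = [F, T, T, T]
r1 m[φ7→M] = [T, T, T, T]
r1 m[φ7→B] = [T, T, T, T]
r1 m[M→φ0] = [T, T, T, T]
r1 m[M→φ2] = [T, T, T, T]
r1 m[M→φ7] = [T, T, T, T]
r1 m[G→φ0] = [T, T, T, T]
r1 m[G→φ1] = [T, T, T, T]
r1 m[N→φ1] = [T, T, T, T]
r1 m[N→φ4] = [T, T, T, T]
r1 m[K→φ5] = [T, T, T, T]
r1 m[K→φ6] = [T, T, T, T]
r1 m[E→φ4] = [T, T, T, T]
r1 m[D→φ2] = [T, T, T, T]
r1 m[D→φ3] = [T, T, T, T]
r1 m[D→φ5] = [T, T, T, T]
r1 m[D→φ6] = [T, T, T, T]
r1 m[B→φ3] = [T, T, T, T]
r1 m[B→φ7] = [T, T, T, T]
r2 m[φ0→M] = [T, T, T, T]
r2 m[φ0→G] = [T, T, T, T]
r2 m[φ1→G] = [T, T, T, T]
r2 m[φ1→N] = [T, T, T, T]
r2 m[φ2→M] = [T, T, T, T]
r2 m[φ2→D] = [T, T, T, T]
r2 m[φ3→D] = [T, T, T, T]
r2 m[φ3→B] = [T, T, T, T]
r2 m[φ4→N] = [T, T, T, T]
r2 m[φ4→E] = [T, T, T, T]
r2 m[φ5→K] = [T, T, T, T]
r2 m[φ5→D] = [T, T, T, T]
r2 m[φ6→K] = [T, T, T, T]
r2 m[φ6→D] = [F, T, T, T]
r2 m[φ7→M] = [T, T, T, T]
r2 m[φ7→B] = [T, T, T, T]
r2 m[M→φ0] = [T, T, T, T]
r2 m[M→φ2] = [T, T, T, T]
r2 m[M→φ7] = [T, T, T, T]
r2 m[G→φ0] = [T, T, T, T]
r2 m[G→φ1] = [T, T, T, T]
r2 m[N→φ1] = [T, T, T, T]
r2 m[N→φ4] = [T, T, T, T]
r2 m[K→φ5] = [T, T, T, T]
r2 m[K→φ6] = [T, T, T, T]
r2 m[E→φ4] = [T, T, T, T]
r2 m[D→φ2] = [F, T, T, T]
r2 m[D→φ3] = [F, T, T, T]
r2 m[D→φ5] = [F, T, T, T]
r2 m[D→φ6] = [T, T, T, T]
r2 m[B→φ3] = [T, T, T, T]
r2 m[B→φ7] = [T, T, T, T]
no fixed point within 2 rounds

NOT CONVERGED within 2 rounds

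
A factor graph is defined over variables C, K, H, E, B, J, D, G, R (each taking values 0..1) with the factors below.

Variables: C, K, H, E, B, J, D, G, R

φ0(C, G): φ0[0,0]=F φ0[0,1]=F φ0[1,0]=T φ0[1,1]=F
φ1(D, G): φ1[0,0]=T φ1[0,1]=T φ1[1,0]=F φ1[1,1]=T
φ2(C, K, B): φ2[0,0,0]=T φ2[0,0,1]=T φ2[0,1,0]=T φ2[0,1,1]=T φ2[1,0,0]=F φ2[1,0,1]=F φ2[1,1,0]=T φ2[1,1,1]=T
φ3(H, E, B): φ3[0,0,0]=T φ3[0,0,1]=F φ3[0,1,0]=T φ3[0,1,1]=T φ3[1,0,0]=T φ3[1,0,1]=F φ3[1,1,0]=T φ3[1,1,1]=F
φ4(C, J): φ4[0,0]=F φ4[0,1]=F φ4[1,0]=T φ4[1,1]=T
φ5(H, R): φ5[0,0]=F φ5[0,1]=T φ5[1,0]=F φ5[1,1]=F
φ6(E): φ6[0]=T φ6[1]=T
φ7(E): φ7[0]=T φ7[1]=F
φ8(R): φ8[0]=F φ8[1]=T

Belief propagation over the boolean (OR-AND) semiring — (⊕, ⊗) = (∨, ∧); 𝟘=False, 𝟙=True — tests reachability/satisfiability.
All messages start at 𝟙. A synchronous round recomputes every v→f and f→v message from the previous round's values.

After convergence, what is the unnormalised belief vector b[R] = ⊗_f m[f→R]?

b[R] = [F, T]

init: all messages = 𝟙 over 2 values
r1 m[φ0→C] = [F, T]
r1 m[φ0→G] = [T, F]
r1 m[φ1→D] = [T, T]
r1 m[φ1→G] = [T, T]
r1 m[φ2→C] = [T, T]
r1 m[φ2→K] = [T, T]
r1 m[φ2→B] = [T, T]
r1 m[φ3→H] = [T, T]
r1 m[φ3→E] = [T, T]
r1 m[φ3→B] = [T, T]
r1 m[φ4→C] = [F, T]
r1 m[φ4→J] = [T, T]
r1 m[φ5→H] = [T, F]
r1 m[φ5→R] = [F, T]
r1 m[φ6→E] = [T, T]
r1 m[φ7→E] = [T, F]
r1 m[φ8→R] = [F, T]
r1 m[C→φ0] = [T, T]
r1 m[C→φ2] = [T, T]
r1 m[C→φ4] = [T, T]
r1 m[K→φ2] = [T, T]
r1 m[H→φ3] = [T, T]
r1 m[H→φ5] = [T, T]
r1 m[E→φ3] = [T, T]
r1 m[E→φ6] = [T, T]
r1 m[E→φ7] = [T, T]
r1 m[B→φ2] = [T, T]
r1 m[B→φ3] = [T, T]
r1 m[J→φ4] = [T, T]
r1 m[D→φ1] = [T, T]
r1 m[G→φ0] = [T, T]
r1 m[G→φ1] = [T, T]
r1 m[R→φ5] = [T, T]
r1 m[R→φ8] = [T, T]
r2 m[φ0→C] = [F, T]
r2 m[φ0→G] = [T, F]
r2 m[φ1→D] = [T, T]
r2 m[φ1→G] = [T, T]
r2 m[φ2→C] = [T, T]
r2 m[φ2→K] = [T, T]
r2 m[φ2→B] = [T, T]
r2 m[φ3→H] = [T, T]
r2 m[φ3→E] = [T, T]
r2 m[φ3→B] = [T, T]
r2 m[φ4→C] = [F, T]
r2 m[φ4→J] = [T, T]
r2 m[φ5→H] = [T, F]
r2 m[φ5→R] = [F, T]
r2 m[φ6→E] = [T, T]
r2 m[φ7→E] = [T, F]
r2 m[φ8→R] = [F, T]
r2 m[C→φ0] = [F, T]
r2 m[C→φ2] = [F, T]
r2 m[C→φ4] = [F, T]
r2 m[K→φ2] = [T, T]
r2 m[H→φ3] = [T, F]
r2 m[H→φ5] = [T, T]
r2 m[E→φ3] = [T, F]
r2 m[E→φ6] = [T, F]
r2 m[E→φ7] = [T, T]
r2 m[B→φ2] = [T, T]
r2 m[B→φ3] = [T, T]
r2 m[J→φ4] = [T, T]
r2 m[D→φ1] = [T, T]
r2 m[G→φ0] = [T, T]
r2 m[G→φ1] = [T, F]
r2 m[R→φ5] = [F, T]
r2 m[R→φ8] = [F, T]
r3 m[φ0→C] = [F, T]
r3 m[φ0→G] = [T, F]
r3 m[φ1→D] = [T, F]
r3 m[φ1→G] = [T, T]
r3 m[φ2→C] = [T, T]
r3 m[φ2→K] = [F, T]
r3 m[φ2→B] = [T, T]
r3 m[φ3→H] = [T, T]
r3 m[φ3→E] = [T, T]
r3 m[φ3→B] = [T, F]
r3 m[φ4→C] = [F, T]
r3 m[φ4→J] = [T, T]
r3 m[φ5→H] = [T, F]
r3 m[φ5→R] = [F, T]
r3 m[φ6→E] = [T, T]
r3 m[φ7→E] = [T, F]
r3 m[φ8→R] = [F, T]
r3 m[C→φ0] = [F, T]
r3 m[C→φ2] = [F, T]
r3 m[C→φ4] = [F, T]
r3 m[K→φ2] = [T, T]
r3 m[H→φ3] = [T, F]
r3 m[H→φ5] = [T, T]
r3 m[E→φ3] = [T, F]
r3 m[E→φ6] = [T, F]
r3 m[E→φ7] = [T, T]
r3 m[B→φ2] = [T, T]
r3 m[B→φ3] = [T, T]
r3 m[J→φ4] = [T, T]
r3 m[D→φ1] = [T, T]
r3 m[G→φ0] = [T, T]
r3 m[G→φ1] = [T, F]
r3 m[R→φ5] = [F, T]
r3 m[R→φ8] = [F, T]
r4 m[φ0→C] = [F, T]
r4 m[φ0→G] = [T, F]
r4 m[φ1→D] = [T, F]
r4 m[φ1→G] = [T, T]
r4 m[φ2→C] = [T, T]
r4 m[φ2→K] = [F, T]
r4 m[φ2→B] = [T, T]
r4 m[φ3→H] = [T, T]
r4 m[φ3→E] = [T, T]
r4 m[φ3→B] = [T, F]
r4 m[φ4→C] = [F, T]
r4 m[φ4→J] = [T, T]
r4 m[φ5→H] = [T, F]
r4 m[φ5→R] = [F, T]
r4 m[φ6→E] = [T, T]
r4 m[φ7→E] = [T, F]
r4 m[φ8→R] = [F, T]
r4 m[C→φ0] = [F, T]
r4 m[C→φ2] = [F, T]
r4 m[C→φ4] = [F, T]
r4 m[K→φ2] = [T, T]
r4 m[H→φ3] = [T, F]
r4 m[H→φ5] = [T, T]
r4 m[E→φ3] = [T, F]
r4 m[E→φ6] = [T, F]
r4 m[E→φ7] = [T, T]
r4 m[B→φ2] = [T, F]
r4 m[B→φ3] = [T, T]
r4 m[J→φ4] = [T, T]
r4 m[D→φ1] = [T, T]
r4 m[G→φ0] = [T, T]
r4 m[G→φ1] = [T, F]
r4 m[R→φ5] = [F, T]
r4 m[R→φ8] = [F, T]
r5 m[φ0→C] = [F, T]
r5 m[φ0→G] = [T, F]
r5 m[φ1→D] = [T, F]
r5 m[φ1→G] = [T, T]
r5 m[φ2→C] = [T, T]
r5 m[φ2→K] = [F, T]
r5 m[φ2→B] = [T, T]
r5 m[φ3→H] = [T, T]
r5 m[φ3→E] = [T, T]
r5 m[φ3→B] = [T, F]
r5 m[φ4→C] = [F, T]
r5 m[φ4→J] = [T, T]
r5 m[φ5→H] = [T, F]
r5 m[φ5→R] = [F, T]
r5 m[φ6→E] = [T, T]
r5 m[φ7→E] = [T, F]
r5 m[φ8→R] = [F, T]
r5 m[C→φ0] = [F, T]
r5 m[C→φ2] = [F, T]
r5 m[C→φ4] = [F, T]
r5 m[K→φ2] = [T, T]
r5 m[H→φ3] = [T, F]
r5 m[H→φ5] = [T, T]
r5 m[E→φ3] = [T, F]
r5 m[E→φ6] = [T, F]
r5 m[E→φ7] = [T, T]
r5 m[B→φ2] = [T, F]
r5 m[B→φ3] = [T, T]
r5 m[J→φ4] = [T, T]
r5 m[D→φ1] = [T, T]
r5 m[G→φ0] = [T, T]
r5 m[G→φ1] = [T, F]
r5 m[R→φ5] = [F, T]
r5 m[R→φ8] = [F, T]
fixed point reached at round 5
b[R] = ⊗ incoming = [F, T]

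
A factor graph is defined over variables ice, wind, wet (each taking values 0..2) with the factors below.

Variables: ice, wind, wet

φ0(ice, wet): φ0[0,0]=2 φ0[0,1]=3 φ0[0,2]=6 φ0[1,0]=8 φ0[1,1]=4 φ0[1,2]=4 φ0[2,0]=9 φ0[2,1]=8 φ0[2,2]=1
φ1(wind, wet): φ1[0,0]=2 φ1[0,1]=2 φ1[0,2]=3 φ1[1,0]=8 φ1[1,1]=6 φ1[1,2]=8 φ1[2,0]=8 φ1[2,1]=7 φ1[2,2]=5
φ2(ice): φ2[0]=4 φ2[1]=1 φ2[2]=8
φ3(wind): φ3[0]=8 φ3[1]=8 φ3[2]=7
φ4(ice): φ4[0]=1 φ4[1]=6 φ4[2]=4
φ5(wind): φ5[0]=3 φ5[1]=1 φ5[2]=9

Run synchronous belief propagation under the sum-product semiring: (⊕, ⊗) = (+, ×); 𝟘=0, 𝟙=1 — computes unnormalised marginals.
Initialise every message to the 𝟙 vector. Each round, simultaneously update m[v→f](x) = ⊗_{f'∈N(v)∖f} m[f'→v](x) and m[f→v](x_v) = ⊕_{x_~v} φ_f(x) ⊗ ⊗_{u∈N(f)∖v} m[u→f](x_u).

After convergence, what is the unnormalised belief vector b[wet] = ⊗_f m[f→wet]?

init: all messages = 𝟙 over 3 values
r1 m[φ0→ice] = [11, 16, 18]
r1 m[φ0→wet] = [19, 15, 11]
r1 m[φ1→wind] = [7, 22, 20]
r1 m[φ1→wet] = [18, 15, 16]
r1 m[φ2→ice] = [4, 1, 8]
r1 m[φ3→wind] = [8, 8, 7]
r1 m[φ4→ice] = [1, 6, 4]
r1 m[φ5→wind] = [3, 1, 9]
r1 m[ice→φ0] = [1, 1, 1]
r1 m[ice→φ2] = [1, 1, 1]
r1 m[ice→φ4] = [1, 1, 1]
r1 m[wind→φ1] = [1, 1, 1]
r1 m[wind→φ3] = [1, 1, 1]
r1 m[wind→φ5] = [1, 1, 1]
r1 m[wet→φ0] = [1, 1, 1]
r1 m[wet→φ1] = [1, 1, 1]
r2 m[φ0→ice] = [11, 16, 18]
r2 m[φ0→wet] = [19, 15, 11]
r2 m[φ1→wind] = [7, 22, 20]
r2 m[φ1→wet] = [18, 15, 16]
r2 m[φ2→ice] = [4, 1, 8]
r2 m[φ3→wind] = [8, 8, 7]
r2 m[φ4→ice] = [1, 6, 4]
r2 m[φ5→wind] = [3, 1, 9]
r2 m[ice→φ0] = [4, 6, 32]
r2 m[ice→φ2] = [11, 96, 72]
r2 m[ice→φ4] = [44, 16, 144]
r2 m[wind→φ1] = [24, 8, 63]
r2 m[wind→φ3] = [21, 22, 180]
r2 m[wind→φ5] = [56, 176, 140]
r2 m[wet→φ0] = [18, 15, 16]
r2 m[wet→φ1] = [19, 15, 11]
r3 m[φ0→ice] = [177, 268, 298]
r3 m[φ0→wet] = [344, 292, 80]
r3 m[φ1→wind] = [101, 330, 312]
r3 m[φ1→wet] = [616, 537, 451]
r3 m[φ2→ice] = [4, 1, 8]
r3 m[φ3→wind] = [8, 8, 7]
r3 m[φ4→ice] = [1, 6, 4]
r3 m[φ5→wind] = [3, 1, 9]
r3 m[ice→φ0] = [4, 6, 32]
r3 m[ice→φ2] = [11, 96, 72]
r3 m[ice→φ4] = [44, 16, 144]
r3 m[wind→φ1] = [24, 8, 63]
r3 m[wind→φ3] = [21, 22, 180]
r3 m[wind→φ5] = [56, 176, 140]
r3 m[wet→φ0] = [18, 15, 16]
r3 m[wet→φ1] = [19, 15, 11]
r4 m[φ0→ice] = [177, 268, 298]
r4 m[φ0→wet] = [344, 292, 80]
r4 m[φ1→wind] = [101, 330, 312]
r4 m[φ1→wet] = [616, 537, 451]
r4 m[φ2→ice] = [4, 1, 8]
r4 m[φ3→wind] = [8, 8, 7]
r4 m[φ4→ice] = [1, 6, 4]
r4 m[φ5→wind] = [3, 1, 9]
r4 m[ice→φ0] = [4, 6, 32]
r4 m[ice→φ2] = [177, 1608, 1192]
r4 m[ice→φ4] = [708, 268, 2384]
r4 m[wind→φ1] = [24, 8, 63]
r4 m[wind→φ3] = [303, 330, 2808]
r4 m[wind→φ5] = [808, 2640, 2184]
r4 m[wet→φ0] = [616, 537, 451]
r4 m[wet→φ1] = [344, 292, 80]
r5 m[φ0→ice] = [5549, 8880, 10291]
r5 m[φ0→wet] = [344, 292, 80]
r5 m[φ1→wind] = [1512, 5144, 5196]
r5 m[φ1→wet] = [616, 537, 451]
r5 m[φ2→ice] = [4, 1, 8]
r5 m[φ3→wind] = [8, 8, 7]
r5 m[φ4→ice] = [1, 6, 4]
r5 m[φ5→wind] = [3, 1, 9]
r5 m[ice→φ0] = [4, 6, 32]
r5 m[ice→φ2] = [177, 1608, 1192]
r5 m[ice→φ4] = [708, 268, 2384]
r5 m[wind→φ1] = [24, 8, 63]
r5 m[wind→φ3] = [303, 330, 2808]
r5 m[wind→φ5] = [808, 2640, 2184]
r5 m[wet→φ0] = [616, 537, 451]
r5 m[wet→φ1] = [344, 292, 80]
r6 m[φ0→ice] = [5549, 8880, 10291]
r6 m[φ0→wet] = [344, 292, 80]
r6 m[φ1→wind] = [1512, 5144, 5196]
r6 m[φ1→wet] = [616, 537, 451]
r6 m[φ2→ice] = [4, 1, 8]
r6 m[φ3→wind] = [8, 8, 7]
r6 m[φ4→ice] = [1, 6, 4]
r6 m[φ5→wind] = [3, 1, 9]
r6 m[ice→φ0] = [4, 6, 32]
r6 m[ice→φ2] = [5549, 53280, 41164]
r6 m[ice→φ4] = [22196, 8880, 82328]
r6 m[wind→φ1] = [24, 8, 63]
r6 m[wind→φ3] = [4536, 5144, 46764]
r6 m[wind→φ5] = [12096, 41152, 36372]
r6 m[wet→φ0] = [616, 537, 451]
r6 m[wet→φ1] = [344, 292, 80]
r7 m[φ0→ice] = [5549, 8880, 10291]
r7 m[φ0→wet] = [344, 292, 80]
r7 m[φ1→wind] = [1512, 5144, 5196]
r7 m[φ1→wet] = [616, 537, 451]
r7 m[φ2→ice] = [4, 1, 8]
r7 m[φ3→wind] = [8, 8, 7]
r7 m[φ4→ice] = [1, 6, 4]
r7 m[φ5→wind] = [3, 1, 9]
r7 m[ice→φ0] = [4, 6, 32]
r7 m[ice→φ2] = [5549, 53280, 41164]
r7 m[ice→φ4] = [22196, 8880, 82328]
r7 m[wind→φ1] = [24, 8, 63]
r7 m[wind→φ3] = [4536, 5144, 46764]
r7 m[wind→φ5] = [12096, 41152, 36372]
r7 m[wet→φ0] = [616, 537, 451]
r7 m[wet→φ1] = [344, 292, 80]
fixed point reached at round 7
b[wet] = ⊗ incoming = [211904, 156804, 36080]

b[wet] = [211904, 156804, 36080]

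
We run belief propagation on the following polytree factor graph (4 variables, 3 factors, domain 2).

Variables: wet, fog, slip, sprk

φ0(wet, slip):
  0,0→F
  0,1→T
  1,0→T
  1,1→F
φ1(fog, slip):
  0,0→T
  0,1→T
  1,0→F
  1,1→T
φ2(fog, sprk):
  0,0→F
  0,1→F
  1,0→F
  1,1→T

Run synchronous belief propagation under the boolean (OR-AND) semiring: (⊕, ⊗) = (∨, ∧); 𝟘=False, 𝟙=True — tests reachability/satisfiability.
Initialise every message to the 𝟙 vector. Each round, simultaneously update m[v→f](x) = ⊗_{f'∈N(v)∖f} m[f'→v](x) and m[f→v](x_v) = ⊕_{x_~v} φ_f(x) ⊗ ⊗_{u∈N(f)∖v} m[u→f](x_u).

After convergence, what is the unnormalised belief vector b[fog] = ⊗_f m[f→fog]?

b[fog] = [F, T]

init: all messages = 𝟙 over 2 values
r1 m[φ0→wet] = [T, T]
r1 m[φ0→slip] = [T, T]
r1 m[φ1→fog] = [T, T]
r1 m[φ1→slip] = [T, T]
r1 m[φ2→fog] = [F, T]
r1 m[φ2→sprk] = [F, T]
r1 m[wet→φ0] = [T, T]
r1 m[fog→φ1] = [T, T]
r1 m[fog→φ2] = [T, T]
r1 m[slip→φ0] = [T, T]
r1 m[slip→φ1] = [T, T]
r1 m[sprk→φ2] = [T, T]
r2 m[φ0→wet] = [T, T]
r2 m[φ0→slip] = [T, T]
r2 m[φ1→fog] = [T, T]
r2 m[φ1→slip] = [T, T]
r2 m[φ2→fog] = [F, T]
r2 m[φ2→sprk] = [F, T]
r2 m[wet→φ0] = [T, T]
r2 m[fog→φ1] = [F, T]
r2 m[fog→φ2] = [T, T]
r2 m[slip→φ0] = [T, T]
r2 m[slip→φ1] = [T, T]
r2 m[sprk→φ2] = [T, T]
r3 m[φ0→wet] = [T, T]
r3 m[φ0→slip] = [T, T]
r3 m[φ1→fog] = [T, T]
r3 m[φ1→slip] = [F, T]
r3 m[φ2→fog] = [F, T]
r3 m[φ2→sprk] = [F, T]
r3 m[wet→φ0] = [T, T]
r3 m[fog→φ1] = [F, T]
r3 m[fog→φ2] = [T, T]
r3 m[slip→φ0] = [T, T]
r3 m[slip→φ1] = [T, T]
r3 m[sprk→φ2] = [T, T]
r4 m[φ0→wet] = [T, T]
r4 m[φ0→slip] = [T, T]
r4 m[φ1→fog] = [T, T]
r4 m[φ1→slip] = [F, T]
r4 m[φ2→fog] = [F, T]
r4 m[φ2→sprk] = [F, T]
r4 m[wet→φ0] = [T, T]
r4 m[fog→φ1] = [F, T]
r4 m[fog→φ2] = [T, T]
r4 m[slip→φ0] = [F, T]
r4 m[slip→φ1] = [T, T]
r4 m[sprk→φ2] = [T, T]
r5 m[φ0→wet] = [T, F]
r5 m[φ0→slip] = [T, T]
r5 m[φ1→fog] = [T, T]
r5 m[φ1→slip] = [F, T]
r5 m[φ2→fog] = [F, T]
r5 m[φ2→sprk] = [F, T]
r5 m[wet→φ0] = [T, T]
r5 m[fog→φ1] = [F, T]
r5 m[fog→φ2] = [T, T]
r5 m[slip→φ0] = [F, T]
r5 m[slip→φ1] = [T, T]
r5 m[sprk→φ2] = [T, T]
r6 m[φ0→wet] = [T, F]
r6 m[φ0→slip] = [T, T]
r6 m[φ1→fog] = [T, T]
r6 m[φ1→slip] = [F, T]
r6 m[φ2→fog] = [F, T]
r6 m[φ2→sprk] = [F, T]
r6 m[wet→φ0] = [T, T]
r6 m[fog→φ1] = [F, T]
r6 m[fog→φ2] = [T, T]
r6 m[slip→φ0] = [F, T]
r6 m[slip→φ1] = [T, T]
r6 m[sprk→φ2] = [T, T]
fixed point reached at round 6
b[fog] = ⊗ incoming = [F, T]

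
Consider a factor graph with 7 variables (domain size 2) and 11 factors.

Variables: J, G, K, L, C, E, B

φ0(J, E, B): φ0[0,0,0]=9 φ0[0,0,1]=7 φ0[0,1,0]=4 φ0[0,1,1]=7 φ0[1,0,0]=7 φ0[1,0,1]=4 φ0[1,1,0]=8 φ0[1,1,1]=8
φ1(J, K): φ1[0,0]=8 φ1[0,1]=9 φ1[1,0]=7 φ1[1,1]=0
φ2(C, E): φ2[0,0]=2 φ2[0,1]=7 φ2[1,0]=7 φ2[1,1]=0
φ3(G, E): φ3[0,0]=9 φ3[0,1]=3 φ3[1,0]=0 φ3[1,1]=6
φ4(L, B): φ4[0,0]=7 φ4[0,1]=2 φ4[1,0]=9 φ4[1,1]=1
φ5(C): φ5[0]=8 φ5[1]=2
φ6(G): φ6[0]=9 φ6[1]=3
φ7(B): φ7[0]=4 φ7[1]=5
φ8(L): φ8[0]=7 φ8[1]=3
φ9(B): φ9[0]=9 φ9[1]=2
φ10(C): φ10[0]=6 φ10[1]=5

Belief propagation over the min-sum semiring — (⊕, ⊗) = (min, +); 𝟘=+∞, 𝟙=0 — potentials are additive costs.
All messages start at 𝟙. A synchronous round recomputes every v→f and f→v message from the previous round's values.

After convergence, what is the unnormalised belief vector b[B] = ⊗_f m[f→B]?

b[B] = [49, 32]

init: all messages = 𝟙 over 2 values
r1 m[φ0→J] = [4, 4]
r1 m[φ0→E] = [4, 4]
r1 m[φ0→B] = [4, 4]
r1 m[φ1→J] = [8, 0]
r1 m[φ1→K] = [7, 0]
r1 m[φ2→C] = [2, 0]
r1 m[φ2→E] = [2, 0]
r1 m[φ3→G] = [3, 0]
r1 m[φ3→E] = [0, 3]
r1 m[φ4→L] = [2, 1]
r1 m[φ4→B] = [7, 1]
r1 m[φ5→C] = [8, 2]
r1 m[φ6→G] = [9, 3]
r1 m[φ7→B] = [4, 5]
r1 m[φ8→L] = [7, 3]
r1 m[φ9→B] = [9, 2]
r1 m[φ10→C] = [6, 5]
r1 m[J→φ0] = [0, 0]
r1 m[J→φ1] = [0, 0]
r1 m[G→φ3] = [0, 0]
r1 m[G→φ6] = [0, 0]
r1 m[K→φ1] = [0, 0]
r1 m[L→φ4] = [0, 0]
r1 m[L→φ8] = [0, 0]
r1 m[C→φ2] = [0, 0]
r1 m[C→φ5] = [0, 0]
r1 m[C→φ10] = [0, 0]
r1 m[E→φ0] = [0, 0]
r1 m[E→φ2] = [0, 0]
r1 m[E→φ3] = [0, 0]
r1 m[B→φ0] = [0, 0]
r1 m[B→φ4] = [0, 0]
r1 m[B→φ7] = [0, 0]
r1 m[B→φ9] = [0, 0]
r2 m[φ0→J] = [4, 4]
r2 m[φ0→E] = [4, 4]
r2 m[φ0→B] = [4, 4]
r2 m[φ1→J] = [8, 0]
r2 m[φ1→K] = [7, 0]
r2 m[φ2→C] = [2, 0]
r2 m[φ2→E] = [2, 0]
r2 m[φ3→G] = [3, 0]
r2 m[φ3→E] = [0, 3]
r2 m[φ4→L] = [2, 1]
r2 m[φ4→B] = [7, 1]
r2 m[φ5→C] = [8, 2]
r2 m[φ6→G] = [9, 3]
r2 m[φ7→B] = [4, 5]
r2 m[φ8→L] = [7, 3]
r2 m[φ9→B] = [9, 2]
r2 m[φ10→C] = [6, 5]
r2 m[J→φ0] = [8, 0]
r2 m[J→φ1] = [4, 4]
r2 m[G→φ3] = [9, 3]
r2 m[G→φ6] = [3, 0]
r2 m[K→φ1] = [0, 0]
r2 m[L→φ4] = [7, 3]
r2 m[L→φ8] = [2, 1]
r2 m[C→φ2] = [14, 7]
r2 m[C→φ5] = [8, 5]
r2 m[C→φ10] = [10, 2]
r2 m[E→φ0] = [2, 3]
r2 m[E→φ2] = [4, 7]
r2 m[E→φ3] = [6, 4]
r2 m[B→φ0] = [20, 8]
r2 m[B→φ4] = [17, 11]
r2 m[B→φ7] = [20, 7]
r2 m[B→φ9] = [15, 10]
r3 m[φ0→J] = [17, 14]
r3 m[φ0→E] = [12, 16]
r3 m[φ0→B] = [9, 6]
r3 m[φ1→J] = [8, 0]
r3 m[φ1→K] = [11, 4]
r3 m[φ2→C] = [6, 7]
r3 m[φ2→E] = [14, 7]
r3 m[φ3→G] = [7, 6]
r3 m[φ3→E] = [3, 9]
r3 m[φ4→L] = [13, 12]
r3 m[φ4→B] = [12, 4]
r3 m[φ5→C] = [8, 2]
r3 m[φ6→G] = [9, 3]
r3 m[φ7→B] = [4, 5]
r3 m[φ8→L] = [7, 3]
r3 m[φ9→B] = [9, 2]
r3 m[φ10→C] = [6, 5]
r3 m[J→φ0] = [8, 0]
r3 m[J→φ1] = [4, 4]
r3 m[G→φ3] = [9, 3]
r3 m[G→φ6] = [3, 0]
r3 m[K→φ1] = [0, 0]
r3 m[L→φ4] = [7, 3]
r3 m[L→φ8] = [2, 1]
r3 m[C→φ2] = [14, 7]
r3 m[C→φ5] = [8, 5]
r3 m[C→φ10] = [10, 2]
r3 m[E→φ0] = [2, 3]
r3 m[E→φ2] = [4, 7]
r3 m[E→φ3] = [6, 4]
r3 m[B→φ0] = [20, 8]
r3 m[B→φ4] = [17, 11]
r3 m[B→φ7] = [20, 7]
r3 m[B→φ9] = [15, 10]
r4 m[φ0→J] = [17, 14]
r4 m[φ0→E] = [12, 16]
r4 m[φ0→B] = [9, 6]
r4 m[φ1→J] = [8, 0]
r4 m[φ1→K] = [11, 4]
r4 m[φ2→C] = [6, 7]
r4 m[φ2→E] = [14, 7]
r4 m[φ3→G] = [7, 6]
r4 m[φ3→E] = [3, 9]
r4 m[φ4→L] = [13, 12]
r4 m[φ4→B] = [12, 4]
r4 m[φ5→C] = [8, 2]
r4 m[φ6→G] = [9, 3]
r4 m[φ7→B] = [4, 5]
r4 m[φ8→L] = [7, 3]
r4 m[φ9→B] = [9, 2]
r4 m[φ10→C] = [6, 5]
r4 m[J→φ0] = [8, 0]
r4 m[J→φ1] = [17, 14]
r4 m[G→φ3] = [9, 3]
r4 m[G→φ6] = [7, 6]
r4 m[K→φ1] = [0, 0]
r4 m[L→φ4] = [7, 3]
r4 m[L→φ8] = [13, 12]
r4 m[C→φ2] = [14, 7]
r4 m[C→φ5] = [12, 12]
r4 m[C→φ10] = [14, 9]
r4 m[E→φ0] = [17, 16]
r4 m[E→φ2] = [15, 25]
r4 m[E→φ3] = [26, 23]
r4 m[B→φ0] = [25, 11]
r4 m[B→φ4] = [22, 13]
r4 m[B→φ7] = [30, 12]
r4 m[B→φ9] = [25, 15]
r5 m[φ0→J] = [34, 32]
r5 m[φ0→E] = [15, 19]
r5 m[φ0→B] = [24, 21]
r5 m[φ1→J] = [8, 0]
r5 m[φ1→K] = [21, 14]
r5 m[φ2→C] = [17, 22]
r5 m[φ2→E] = [14, 7]
r5 m[φ3→G] = [26, 26]
r5 m[φ3→E] = [3, 9]
r5 m[φ4→L] = [15, 14]
r5 m[φ4→B] = [12, 4]
r5 m[φ5→C] = [8, 2]
r5 m[φ6→G] = [9, 3]
r5 m[φ7→B] = [4, 5]
r5 m[φ8→L] = [7, 3]
r5 m[φ9→B] = [9, 2]
r5 m[φ10→C] = [6, 5]
r5 m[J→φ0] = [8, 0]
r5 m[J→φ1] = [17, 14]
r5 m[G→φ3] = [9, 3]
r5 m[G→φ6] = [7, 6]
r5 m[K→φ1] = [0, 0]
r5 m[L→φ4] = [7, 3]
r5 m[L→φ8] = [13, 12]
r5 m[C→φ2] = [14, 7]
r5 m[C→φ5] = [12, 12]
r5 m[C→φ10] = [14, 9]
r5 m[E→φ0] = [17, 16]
r5 m[E→φ2] = [15, 25]
r5 m[E→φ3] = [26, 23]
r5 m[B→φ0] = [25, 11]
r5 m[B→φ4] = [22, 13]
r5 m[B→φ7] = [30, 12]
r5 m[B→φ9] = [25, 15]
r6 m[φ0→J] = [34, 32]
r6 m[φ0→E] = [15, 19]
r6 m[φ0→B] = [24, 21]
r6 m[φ1→J] = [8, 0]
r6 m[φ1→K] = [21, 14]
r6 m[φ2→C] = [17, 22]
r6 m[φ2→E] = [14, 7]
r6 m[φ3→G] = [26, 26]
r6 m[φ3→E] = [3, 9]
r6 m[φ4→L] = [15, 14]
r6 m[φ4→B] = [12, 4]
r6 m[φ5→C] = [8, 2]
r6 m[φ6→G] = [9, 3]
r6 m[φ7→B] = [4, 5]
r6 m[φ8→L] = [7, 3]
r6 m[φ9→B] = [9, 2]
r6 m[φ10→C] = [6, 5]
r6 m[J→φ0] = [8, 0]
r6 m[J→φ1] = [34, 32]
r6 m[G→φ3] = [9, 3]
r6 m[G→φ6] = [26, 26]
r6 m[K→φ1] = [0, 0]
r6 m[L→φ4] = [7, 3]
r6 m[L→φ8] = [15, 14]
r6 m[C→φ2] = [14, 7]
r6 m[C→φ5] = [23, 27]
r6 m[C→φ10] = [25, 24]
r6 m[E→φ0] = [17, 16]
r6 m[E→φ2] = [18, 28]
r6 m[E→φ3] = [29, 26]
r6 m[B→φ0] = [25, 11]
r6 m[B→φ4] = [37, 28]
r6 m[B→φ7] = [45, 27]
r6 m[B→φ9] = [40, 30]
r7 m[φ0→J] = [34, 32]
r7 m[φ0→E] = [15, 19]
r7 m[φ0→B] = [24, 21]
r7 m[φ1→J] = [8, 0]
r7 m[φ1→K] = [39, 32]
r7 m[φ2→C] = [20, 25]
r7 m[φ2→E] = [14, 7]
r7 m[φ3→G] = [29, 29]
r7 m[φ3→E] = [3, 9]
r7 m[φ4→L] = [30, 29]
r7 m[φ4→B] = [12, 4]
r7 m[φ5→C] = [8, 2]
r7 m[φ6→G] = [9, 3]
r7 m[φ7→B] = [4, 5]
r7 m[φ8→L] = [7, 3]
r7 m[φ9→B] = [9, 2]
r7 m[φ10→C] = [6, 5]
r7 m[J→φ0] = [8, 0]
r7 m[J→φ1] = [34, 32]
r7 m[G→φ3] = [9, 3]
r7 m[G→φ6] = [26, 26]
r7 m[K→φ1] = [0, 0]
r7 m[L→φ4] = [7, 3]
r7 m[L→φ8] = [15, 14]
r7 m[C→φ2] = [14, 7]
r7 m[C→φ5] = [23, 27]
r7 m[C→φ10] = [25, 24]
r7 m[E→φ0] = [17, 16]
r7 m[E→φ2] = [18, 28]
r7 m[E→φ3] = [29, 26]
r7 m[B→φ0] = [25, 11]
r7 m[B→φ4] = [37, 28]
r7 m[B→φ7] = [45, 27]
r7 m[B→φ9] = [40, 30]
r8 m[φ0→J] = [34, 32]
r8 m[φ0→E] = [15, 19]
r8 m[φ0→B] = [24, 21]
r8 m[φ1→J] = [8, 0]
r8 m[φ1→K] = [39, 32]
r8 m[φ2→C] = [20, 25]
r8 m[φ2→E] = [14, 7]
r8 m[φ3→G] = [29, 29]
r8 m[φ3→E] = [3, 9]
r8 m[φ4→L] = [30, 29]
r8 m[φ4→B] = [12, 4]
r8 m[φ5→C] = [8, 2]
r8 m[φ6→G] = [9, 3]
r8 m[φ7→B] = [4, 5]
r8 m[φ8→L] = [7, 3]
r8 m[φ9→B] = [9, 2]
r8 m[φ10→C] = [6, 5]
r8 m[J→φ0] = [8, 0]
r8 m[J→φ1] = [34, 32]
r8 m[G→φ3] = [9, 3]
r8 m[G→φ6] = [29, 29]
r8 m[K→φ1] = [0, 0]
r8 m[L→φ4] = [7, 3]
r8 m[L→φ8] = [30, 29]
r8 m[C→φ2] = [14, 7]
r8 m[C→φ5] = [26, 30]
r8 m[C→φ10] = [28, 27]
r8 m[E→φ0] = [17, 16]
r8 m[E→φ2] = [18, 28]
r8 m[E→φ3] = [29, 26]
r8 m[B→φ0] = [25, 11]
r8 m[B→φ4] = [37, 28]
r8 m[B→φ7] = [45, 27]
r8 m[B→φ9] = [40, 30]
r9 m[φ0→J] = [34, 32]
r9 m[φ0→E] = [15, 19]
r9 m[φ0→B] = [24, 21]
r9 m[φ1→J] = [8, 0]
r9 m[φ1→K] = [39, 32]
r9 m[φ2→C] = [20, 25]
r9 m[φ2→E] = [14, 7]
r9 m[φ3→G] = [29, 29]
r9 m[φ3→E] = [3, 9]
r9 m[φ4→L] = [30, 29]
r9 m[φ4→B] = [12, 4]
r9 m[φ5→C] = [8, 2]
r9 m[φ6→G] = [9, 3]
r9 m[φ7→B] = [4, 5]
r9 m[φ8→L] = [7, 3]
r9 m[φ9→B] = [9, 2]
r9 m[φ10→C] = [6, 5]
r9 m[J→φ0] = [8, 0]
r9 m[J→φ1] = [34, 32]
r9 m[G→φ3] = [9, 3]
r9 m[G→φ6] = [29, 29]
r9 m[K→φ1] = [0, 0]
r9 m[L→φ4] = [7, 3]
r9 m[L→φ8] = [30, 29]
r9 m[C→φ2] = [14, 7]
r9 m[C→φ5] = [26, 30]
r9 m[C→φ10] = [28, 27]
r9 m[E→φ0] = [17, 16]
r9 m[E→φ2] = [18, 28]
r9 m[E→φ3] = [29, 26]
r9 m[B→φ0] = [25, 11]
r9 m[B→φ4] = [37, 28]
r9 m[B→φ7] = [45, 27]
r9 m[B→φ9] = [40, 30]
fixed point reached at round 9
b[B] = ⊗ incoming = [49, 32]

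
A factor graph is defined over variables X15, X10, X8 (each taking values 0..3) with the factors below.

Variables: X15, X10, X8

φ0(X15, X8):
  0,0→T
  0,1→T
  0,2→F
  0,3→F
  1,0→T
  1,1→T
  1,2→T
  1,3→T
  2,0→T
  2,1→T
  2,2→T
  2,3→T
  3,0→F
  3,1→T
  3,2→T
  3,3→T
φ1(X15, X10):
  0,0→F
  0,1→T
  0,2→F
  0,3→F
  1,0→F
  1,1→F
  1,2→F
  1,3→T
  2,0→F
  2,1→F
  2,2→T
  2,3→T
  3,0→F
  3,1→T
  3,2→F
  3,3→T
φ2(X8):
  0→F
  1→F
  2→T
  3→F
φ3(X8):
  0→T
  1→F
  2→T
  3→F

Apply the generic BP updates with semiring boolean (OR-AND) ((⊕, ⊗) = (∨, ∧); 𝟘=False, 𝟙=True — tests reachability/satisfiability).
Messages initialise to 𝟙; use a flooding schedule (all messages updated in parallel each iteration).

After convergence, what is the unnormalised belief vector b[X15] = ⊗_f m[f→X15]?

init: all messages = 𝟙 over 4 values
r1 m[φ0→X15] = [T, T, T, T]
r1 m[φ0→X8] = [T, T, T, T]
r1 m[φ1→X15] = [T, T, T, T]
r1 m[φ1→X10] = [F, T, T, T]
r1 m[φ2→X8] = [F, F, T, F]
r1 m[φ3→X8] = [T, F, T, F]
r1 m[X15→φ0] = [T, T, T, T]
r1 m[X15→φ1] = [T, T, T, T]
r1 m[X10→φ1] = [T, T, T, T]
r1 m[X8→φ0] = [T, T, T, T]
r1 m[X8→φ2] = [T, T, T, T]
r1 m[X8→φ3] = [T, T, T, T]
r2 m[φ0→X15] = [T, T, T, T]
r2 m[φ0→X8] = [T, T, T, T]
r2 m[φ1→X15] = [T, T, T, T]
r2 m[φ1→X10] = [F, T, T, T]
r2 m[φ2→X8] = [F, F, T, F]
r2 m[φ3→X8] = [T, F, T, F]
r2 m[X15→φ0] = [T, T, T, T]
r2 m[X15→φ1] = [T, T, T, T]
r2 m[X10→φ1] = [T, T, T, T]
r2 m[X8→φ0] = [F, F, T, F]
r2 m[X8→φ2] = [T, F, T, F]
r2 m[X8→φ3] = [F, F, T, F]
r3 m[φ0→X15] = [F, T, T, T]
r3 m[φ0→X8] = [T, T, T, T]
r3 m[φ1→X15] = [T, T, T, T]
r3 m[φ1→X10] = [F, T, T, T]
r3 m[φ2→X8] = [F, F, T, F]
r3 m[φ3→X8] = [T, F, T, F]
r3 m[X15→φ0] = [T, T, T, T]
r3 m[X15→φ1] = [T, T, T, T]
r3 m[X10→φ1] = [T, T, T, T]
r3 m[X8→φ0] = [F, F, T, F]
r3 m[X8→φ2] = [T, F, T, F]
r3 m[X8→φ3] = [F, F, T, F]
r4 m[φ0→X15] = [F, T, T, T]
r4 m[φ0→X8] = [T, T, T, T]
r4 m[φ1→X15] = [T, T, T, T]
r4 m[φ1→X10] = [F, T, T, T]
r4 m[φ2→X8] = [F, F, T, F]
r4 m[φ3→X8] = [T, F, T, F]
r4 m[X15→φ0] = [T, T, T, T]
r4 m[X15→φ1] = [F, T, T, T]
r4 m[X10→φ1] = [T, T, T, T]
r4 m[X8→φ0] = [F, F, T, F]
r4 m[X8→φ2] = [T, F, T, F]
r4 m[X8→φ3] = [F, F, T, F]
r5 m[φ0→X15] = [F, T, T, T]
r5 m[φ0→X8] = [T, T, T, T]
r5 m[φ1→X15] = [T, T, T, T]
r5 m[φ1→X10] = [F, T, T, T]
r5 m[φ2→X8] = [F, F, T, F]
r5 m[φ3→X8] = [T, F, T, F]
r5 m[X15→φ0] = [T, T, T, T]
r5 m[X15→φ1] = [F, T, T, T]
r5 m[X10→φ1] = [T, T, T, T]
r5 m[X8→φ0] = [F, F, T, F]
r5 m[X8→φ2] = [T, F, T, F]
r5 m[X8→φ3] = [F, F, T, F]
fixed point reached at round 5
b[X15] = ⊗ incoming = [F, T, T, T]

b[X15] = [F, T, T, T]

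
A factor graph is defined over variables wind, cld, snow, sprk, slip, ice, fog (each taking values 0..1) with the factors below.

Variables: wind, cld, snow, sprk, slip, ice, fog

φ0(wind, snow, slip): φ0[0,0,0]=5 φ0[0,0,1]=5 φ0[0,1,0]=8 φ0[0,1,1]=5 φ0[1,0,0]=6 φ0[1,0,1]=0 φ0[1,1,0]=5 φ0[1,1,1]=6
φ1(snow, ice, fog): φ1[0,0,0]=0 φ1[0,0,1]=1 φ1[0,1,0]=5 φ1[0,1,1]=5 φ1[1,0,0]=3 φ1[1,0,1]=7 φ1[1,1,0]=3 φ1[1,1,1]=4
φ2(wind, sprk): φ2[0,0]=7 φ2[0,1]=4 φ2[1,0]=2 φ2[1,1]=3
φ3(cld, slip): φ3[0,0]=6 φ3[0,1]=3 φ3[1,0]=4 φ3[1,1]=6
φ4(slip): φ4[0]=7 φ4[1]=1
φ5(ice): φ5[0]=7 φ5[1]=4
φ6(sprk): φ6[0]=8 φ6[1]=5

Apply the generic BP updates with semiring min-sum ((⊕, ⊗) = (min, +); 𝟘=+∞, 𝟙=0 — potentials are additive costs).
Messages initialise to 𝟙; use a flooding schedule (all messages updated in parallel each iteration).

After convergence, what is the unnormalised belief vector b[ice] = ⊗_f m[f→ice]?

init: all messages = 𝟙 over 2 values
r1 m[φ0→wind] = [5, 0]
r1 m[φ0→snow] = [0, 5]
r1 m[φ0→slip] = [5, 0]
r1 m[φ1→snow] = [0, 3]
r1 m[φ1→ice] = [0, 3]
r1 m[φ1→fog] = [0, 1]
r1 m[φ2→wind] = [4, 2]
r1 m[φ2→sprk] = [2, 3]
r1 m[φ3→cld] = [3, 4]
r1 m[φ3→slip] = [4, 3]
r1 m[φ4→slip] = [7, 1]
r1 m[φ5→ice] = [7, 4]
r1 m[φ6→sprk] = [8, 5]
r1 m[wind→φ0] = [0, 0]
r1 m[wind→φ2] = [0, 0]
r1 m[cld→φ3] = [0, 0]
r1 m[snow→φ0] = [0, 0]
r1 m[snow→φ1] = [0, 0]
r1 m[sprk→φ2] = [0, 0]
r1 m[sprk→φ6] = [0, 0]
r1 m[slip→φ0] = [0, 0]
r1 m[slip→φ3] = [0, 0]
r1 m[slip→φ4] = [0, 0]
r1 m[ice→φ1] = [0, 0]
r1 m[ice→φ5] = [0, 0]
r1 m[fog→φ1] = [0, 0]
r2 m[φ0→wind] = [5, 0]
r2 m[φ0→snow] = [0, 5]
r2 m[φ0→slip] = [5, 0]
r2 m[φ1→snow] = [0, 3]
r2 m[φ1→ice] = [0, 3]
r2 m[φ1→fog] = [0, 1]
r2 m[φ2→wind] = [4, 2]
r2 m[φ2→sprk] = [2, 3]
r2 m[φ3→cld] = [3, 4]
r2 m[φ3→slip] = [4, 3]
r2 m[φ4→slip] = [7, 1]
r2 m[φ5→ice] = [7, 4]
r2 m[φ6→sprk] = [8, 5]
r2 m[wind→φ0] = [4, 2]
r2 m[wind→φ2] = [5, 0]
r2 m[cld→φ3] = [0, 0]
r2 m[snow→φ0] = [0, 3]
r2 m[snow→φ1] = [0, 5]
r2 m[sprk→φ2] = [8, 5]
r2 m[sprk→φ6] = [2, 3]
r2 m[slip→φ0] = [11, 4]
r2 m[slip→φ3] = [12, 1]
r2 m[slip→φ4] = [9, 3]
r2 m[ice→φ1] = [7, 4]
r2 m[ice→φ5] = [0, 3]
r2 m[fog→φ1] = [0, 0]
r3 m[φ0→wind] = [9, 4]
r3 m[φ0→snow] = [6, 12]
r3 m[φ0→slip] = [8, 2]
r3 m[φ1→snow] = [7, 7]
r3 m[φ1→ice] = [0, 5]
r3 m[φ1→fog] = [7, 8]
r3 m[φ2→wind] = [9, 8]
r3 m[φ2→sprk] = [2, 3]
r3 m[φ3→cld] = [4, 7]
r3 m[φ3→slip] = [4, 3]
r3 m[φ4→slip] = [7, 1]
r3 m[φ5→ice] = [7, 4]
r3 m[φ6→sprk] = [8, 5]
r3 m[wind→φ0] = [4, 2]
r3 m[wind→φ2] = [5, 0]
r3 m[cld→φ3] = [0, 0]
r3 m[snow→φ0] = [0, 3]
r3 m[snow→φ1] = [0, 5]
r3 m[sprk→φ2] = [8, 5]
r3 m[sprk→φ6] = [2, 3]
r3 m[slip→φ0] = [11, 4]
r3 m[slip→φ3] = [12, 1]
r3 m[slip→φ4] = [9, 3]
r3 m[ice→φ1] = [7, 4]
r3 m[ice→φ5] = [0, 3]
r3 m[fog→φ1] = [0, 0]
r4 m[φ0→wind] = [9, 4]
r4 m[φ0→snow] = [6, 12]
r4 m[φ0→slip] = [8, 2]
r4 m[φ1→snow] = [7, 7]
r4 m[φ1→ice] = [0, 5]
r4 m[φ1→fog] = [7, 8]
r4 m[φ2→wind] = [9, 8]
r4 m[φ2→sprk] = [2, 3]
r4 m[φ3→cld] = [4, 7]
r4 m[φ3→slip] = [4, 3]
r4 m[φ4→slip] = [7, 1]
r4 m[φ5→ice] = [7, 4]
r4 m[φ6→sprk] = [8, 5]
r4 m[wind→φ0] = [9, 8]
r4 m[wind→φ2] = [9, 4]
r4 m[cld→φ3] = [0, 0]
r4 m[snow→φ0] = [7, 7]
r4 m[snow→φ1] = [6, 12]
r4 m[sprk→φ2] = [8, 5]
r4 m[sprk→φ6] = [2, 3]
r4 m[slip→φ0] = [11, 4]
r4 m[slip→φ3] = [15, 3]
r4 m[slip→φ4] = [12, 5]
r4 m[ice→φ1] = [7, 4]
r4 m[ice→φ5] = [0, 5]
r4 m[fog→φ1] = [0, 0]
r5 m[φ0→wind] = [16, 11]
r5 m[φ0→snow] = [12, 18]
r5 m[φ0→slip] = [20, 15]
r5 m[φ1→snow] = [7, 7]
r5 m[φ1→ice] = [6, 11]
r5 m[φ1→fog] = [13, 14]
r5 m[φ2→wind] = [9, 8]
r5 m[φ2→sprk] = [6, 7]
r5 m[φ3→cld] = [6, 9]
r5 m[φ3→slip] = [4, 3]
r5 m[φ4→slip] = [7, 1]
r5 m[φ5→ice] = [7, 4]
r5 m[φ6→sprk] = [8, 5]
r5 m[wind→φ0] = [9, 8]
r5 m[wind→φ2] = [9, 4]
r5 m[cld→φ3] = [0, 0]
r5 m[snow→φ0] = [7, 7]
r5 m[snow→φ1] = [6, 12]
r5 m[sprk→φ2] = [8, 5]
r5 m[sprk→φ6] = [2, 3]
r5 m[slip→φ0] = [11, 4]
r5 m[slip→φ3] = [15, 3]
r5 m[slip→φ4] = [12, 5]
r5 m[ice→φ1] = [7, 4]
r5 m[ice→φ5] = [0, 5]
r5 m[fog→φ1] = [0, 0]
r6 m[φ0→wind] = [16, 11]
r6 m[φ0→snow] = [12, 18]
r6 m[φ0→slip] = [20, 15]
r6 m[φ1→snow] = [7, 7]
r6 m[φ1→ice] = [6, 11]
r6 m[φ1→fog] = [13, 14]
r6 m[φ2→wind] = [9, 8]
r6 m[φ2→sprk] = [6, 7]
r6 m[φ3→cld] = [6, 9]
r6 m[φ3→slip] = [4, 3]
r6 m[φ4→slip] = [7, 1]
r6 m[φ5→ice] = [7, 4]
r6 m[φ6→sprk] = [8, 5]
r6 m[wind→φ0] = [9, 8]
r6 m[wind→φ2] = [16, 11]
r6 m[cld→φ3] = [0, 0]
r6 m[snow→φ0] = [7, 7]
r6 m[snow→φ1] = [12, 18]
r6 m[sprk→φ2] = [8, 5]
r6 m[sprk→φ6] = [6, 7]
r6 m[slip→φ0] = [11, 4]
r6 m[slip→φ3] = [27, 16]
r6 m[slip→φ4] = [24, 18]
r6 m[ice→φ1] = [7, 4]
r6 m[ice→φ5] = [6, 11]
r6 m[fog→φ1] = [0, 0]
r7 m[φ0→wind] = [16, 11]
r7 m[φ0→snow] = [12, 18]
r7 m[φ0→slip] = [20, 15]
r7 m[φ1→snow] = [7, 7]
r7 m[φ1→ice] = [12, 17]
r7 m[φ1→fog] = [19, 20]
r7 m[φ2→wind] = [9, 8]
r7 m[φ2→sprk] = [13, 14]
r7 m[φ3→cld] = [19, 22]
r7 m[φ3→slip] = [4, 3]
r7 m[φ4→slip] = [7, 1]
r7 m[φ5→ice] = [7, 4]
r7 m[φ6→sprk] = [8, 5]
r7 m[wind→φ0] = [9, 8]
r7 m[wind→φ2] = [16, 11]
r7 m[cld→φ3] = [0, 0]
r7 m[snow→φ0] = [7, 7]
r7 m[snow→φ1] = [12, 18]
r7 m[sprk→φ2] = [8, 5]
r7 m[sprk→φ6] = [6, 7]
r7 m[slip→φ0] = [11, 4]
r7 m[slip→φ3] = [27, 16]
r7 m[slip→φ4] = [24, 18]
r7 m[ice→φ1] = [7, 4]
r7 m[ice→φ5] = [6, 11]
r7 m[fog→φ1] = [0, 0]
r8 m[φ0→wind] = [16, 11]
r8 m[φ0→snow] = [12, 18]
r8 m[φ0→slip] = [20, 15]
r8 m[φ1→snow] = [7, 7]
r8 m[φ1→ice] = [12, 17]
r8 m[φ1→fog] = [19, 20]
r8 m[φ2→wind] = [9, 8]
r8 m[φ2→sprk] = [13, 14]
r8 m[φ3→cld] = [19, 22]
r8 m[φ3→slip] = [4, 3]
r8 m[φ4→slip] = [7, 1]
r8 m[φ5→ice] = [7, 4]
r8 m[φ6→sprk] = [8, 5]
r8 m[wind→φ0] = [9, 8]
r8 m[wind→φ2] = [16, 11]
r8 m[cld→φ3] = [0, 0]
r8 m[snow→φ0] = [7, 7]
r8 m[snow→φ1] = [12, 18]
r8 m[sprk→φ2] = [8, 5]
r8 m[sprk→φ6] = [13, 14]
r8 m[slip→φ0] = [11, 4]
r8 m[slip→φ3] = [27, 16]
r8 m[slip→φ4] = [24, 18]
r8 m[ice→φ1] = [7, 4]
r8 m[ice→φ5] = [12, 17]
r8 m[fog→φ1] = [0, 0]
r9 m[φ0→wind] = [16, 11]
r9 m[φ0→snow] = [12, 18]
r9 m[φ0→slip] = [20, 15]
r9 m[φ1→snow] = [7, 7]
r9 m[φ1→ice] = [12, 17]
r9 m[φ1→fog] = [19, 20]
r9 m[φ2→wind] = [9, 8]
r9 m[φ2→sprk] = [13, 14]
r9 m[φ3→cld] = [19, 22]
r9 m[φ3→slip] = [4, 3]
r9 m[φ4→slip] = [7, 1]
r9 m[φ5→ice] = [7, 4]
r9 m[φ6→sprk] = [8, 5]
r9 m[wind→φ0] = [9, 8]
r9 m[wind→φ2] = [16, 11]
r9 m[cld→φ3] = [0, 0]
r9 m[snow→φ0] = [7, 7]
r9 m[snow→φ1] = [12, 18]
r9 m[sprk→φ2] = [8, 5]
r9 m[sprk→φ6] = [13, 14]
r9 m[slip→φ0] = [11, 4]
r9 m[slip→φ3] = [27, 16]
r9 m[slip→φ4] = [24, 18]
r9 m[ice→φ1] = [7, 4]
r9 m[ice→φ5] = [12, 17]
r9 m[fog→φ1] = [0, 0]
fixed point reached at round 9
b[ice] = ⊗ incoming = [19, 21]

b[ice] = [19, 21]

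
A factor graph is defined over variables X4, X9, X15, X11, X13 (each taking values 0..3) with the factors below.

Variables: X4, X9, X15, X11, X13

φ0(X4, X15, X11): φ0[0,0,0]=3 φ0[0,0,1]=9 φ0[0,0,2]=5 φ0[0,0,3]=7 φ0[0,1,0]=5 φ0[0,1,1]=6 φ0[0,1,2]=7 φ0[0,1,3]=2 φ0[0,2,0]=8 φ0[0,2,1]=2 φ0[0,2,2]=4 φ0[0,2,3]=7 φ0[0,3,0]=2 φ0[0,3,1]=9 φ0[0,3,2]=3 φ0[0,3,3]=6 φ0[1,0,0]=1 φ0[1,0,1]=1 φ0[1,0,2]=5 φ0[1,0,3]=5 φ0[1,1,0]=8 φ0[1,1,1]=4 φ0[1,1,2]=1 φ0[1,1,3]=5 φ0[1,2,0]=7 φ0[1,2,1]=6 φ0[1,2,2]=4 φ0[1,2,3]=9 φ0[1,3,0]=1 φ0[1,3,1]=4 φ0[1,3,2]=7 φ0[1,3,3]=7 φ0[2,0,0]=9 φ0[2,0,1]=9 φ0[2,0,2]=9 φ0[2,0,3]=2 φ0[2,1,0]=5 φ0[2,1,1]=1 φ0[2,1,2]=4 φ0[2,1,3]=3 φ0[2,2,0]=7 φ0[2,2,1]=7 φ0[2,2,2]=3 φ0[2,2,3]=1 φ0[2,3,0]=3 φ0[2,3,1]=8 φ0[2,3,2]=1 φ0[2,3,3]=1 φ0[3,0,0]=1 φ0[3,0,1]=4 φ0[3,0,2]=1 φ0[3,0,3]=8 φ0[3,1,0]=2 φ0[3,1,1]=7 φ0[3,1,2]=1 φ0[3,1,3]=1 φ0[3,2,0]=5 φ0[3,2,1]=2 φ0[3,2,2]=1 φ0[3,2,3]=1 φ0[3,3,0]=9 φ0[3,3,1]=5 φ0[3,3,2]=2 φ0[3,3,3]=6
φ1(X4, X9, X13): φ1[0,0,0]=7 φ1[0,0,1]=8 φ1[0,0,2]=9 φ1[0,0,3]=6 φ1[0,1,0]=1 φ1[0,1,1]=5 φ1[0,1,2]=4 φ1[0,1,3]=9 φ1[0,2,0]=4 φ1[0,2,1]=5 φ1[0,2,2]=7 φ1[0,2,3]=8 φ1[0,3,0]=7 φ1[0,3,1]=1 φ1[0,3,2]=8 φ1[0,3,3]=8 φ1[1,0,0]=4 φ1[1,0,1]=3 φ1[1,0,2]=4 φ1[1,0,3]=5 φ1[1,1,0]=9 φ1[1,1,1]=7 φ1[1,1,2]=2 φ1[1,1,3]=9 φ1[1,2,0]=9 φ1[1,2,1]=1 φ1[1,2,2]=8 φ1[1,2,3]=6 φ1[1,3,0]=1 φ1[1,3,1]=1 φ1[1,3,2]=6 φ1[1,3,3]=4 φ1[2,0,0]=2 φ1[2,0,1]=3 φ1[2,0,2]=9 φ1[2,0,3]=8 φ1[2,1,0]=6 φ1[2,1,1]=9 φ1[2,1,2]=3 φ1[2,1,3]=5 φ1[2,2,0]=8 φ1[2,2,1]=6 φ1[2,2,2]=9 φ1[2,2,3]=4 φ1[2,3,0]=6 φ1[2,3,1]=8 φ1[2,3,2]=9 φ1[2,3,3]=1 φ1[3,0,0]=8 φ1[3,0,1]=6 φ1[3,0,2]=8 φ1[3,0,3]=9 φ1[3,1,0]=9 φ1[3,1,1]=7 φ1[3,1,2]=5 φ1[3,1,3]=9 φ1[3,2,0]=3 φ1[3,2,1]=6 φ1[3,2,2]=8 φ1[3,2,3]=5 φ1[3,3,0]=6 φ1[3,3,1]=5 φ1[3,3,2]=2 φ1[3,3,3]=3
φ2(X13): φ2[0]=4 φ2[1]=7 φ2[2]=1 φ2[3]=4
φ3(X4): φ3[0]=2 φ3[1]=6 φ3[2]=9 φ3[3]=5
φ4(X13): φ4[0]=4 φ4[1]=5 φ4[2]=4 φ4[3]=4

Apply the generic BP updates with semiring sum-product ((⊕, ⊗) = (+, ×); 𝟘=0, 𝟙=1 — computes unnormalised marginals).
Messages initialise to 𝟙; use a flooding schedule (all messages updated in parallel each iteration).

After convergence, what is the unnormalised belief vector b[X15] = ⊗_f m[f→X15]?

init: all messages = 𝟙 over 4 values
r1 m[φ0→X4] = [85, 75, 73, 56]
r1 m[φ0→X15] = [79, 62, 74, 74]
r1 m[φ0→X11] = [76, 84, 58, 71]
r1 m[φ1→X4] = [97, 79, 96, 99]
r1 m[φ1→X9] = [99, 99, 97, 76]
r1 m[φ1→X13] = [90, 81, 101, 99]
r1 m[φ2→X13] = [4, 7, 1, 4]
r1 m[φ3→X4] = [2, 6, 9, 5]
r1 m[φ4→X13] = [4, 5, 4, 4]
r1 m[X4→φ0] = [1, 1, 1, 1]
r1 m[X4→φ1] = [1, 1, 1, 1]
r1 m[X4→φ3] = [1, 1, 1, 1]
r1 m[X9→φ1] = [1, 1, 1, 1]
r1 m[X15→φ0] = [1, 1, 1, 1]
r1 m[X11→φ0] = [1, 1, 1, 1]
r1 m[X13→φ1] = [1, 1, 1, 1]
r1 m[X13→φ2] = [1, 1, 1, 1]
r1 m[X13→φ4] = [1, 1, 1, 1]
r2 m[φ0→X4] = [85, 75, 73, 56]
r2 m[φ0→X15] = [79, 62, 74, 74]
r2 m[φ0→X11] = [76, 84, 58, 71]
r2 m[φ1→X4] = [97, 79, 96, 99]
r2 m[φ1→X9] = [99, 99, 97, 76]
r2 m[φ1→X13] = [90, 81, 101, 99]
r2 m[φ2→X13] = [4, 7, 1, 4]
r2 m[φ3→X4] = [2, 6, 9, 5]
r2 m[φ4→X13] = [4, 5, 4, 4]
r2 m[X4→φ0] = [194, 474, 864, 495]
r2 m[X4→φ1] = [170, 450, 657, 280]
r2 m[X4→φ3] = [8245, 5925, 7008, 5544]
r2 m[X9→φ1] = [1, 1, 1, 1]
r2 m[X15→φ0] = [1, 1, 1, 1]
r2 m[X11→φ0] = [1, 1, 1, 1]
r2 m[X13→φ1] = [16, 35, 4, 16]
r2 m[X13→φ2] = [360, 405, 404, 396]
r2 m[X13→φ4] = [360, 567, 101, 396]
r3 m[φ0→X4] = [85, 75, 73, 56]
r3 m[φ0→X15] = [42330, 29089, 36405, 35008]
r3 m[φ0→X11] = [40701, 42664, 28907, 30560]
r3 m[φ1→X4] = [1577, 1252, 1670, 1764]
r3 m[φ1→X9] = [550007, 788431, 596666, 487496]
r3 m[φ1→X13] = [35314, 32432, 39910, 35176]
r3 m[φ2→X13] = [4, 7, 1, 4]
r3 m[φ3→X4] = [2, 6, 9, 5]
r3 m[φ4→X13] = [4, 5, 4, 4]
r3 m[X4→φ0] = [194, 474, 864, 495]
r3 m[X4→φ1] = [170, 450, 657, 280]
r3 m[X4→φ3] = [8245, 5925, 7008, 5544]
r3 m[X9→φ1] = [1, 1, 1, 1]
r3 m[X15→φ0] = [1, 1, 1, 1]
r3 m[X11→φ0] = [1, 1, 1, 1]
r3 m[X13→φ1] = [16, 35, 4, 16]
r3 m[X13→φ2] = [360, 405, 404, 396]
r3 m[X13→φ4] = [360, 567, 101, 396]
r4 m[φ0→X4] = [85, 75, 73, 56]
r4 m[φ0→X15] = [42330, 29089, 36405, 35008]
r4 m[φ0→X11] = [40701, 42664, 28907, 30560]
r4 m[φ1→X4] = [1577, 1252, 1670, 1764]
r4 m[φ1→X9] = [550007, 788431, 596666, 487496]
r4 m[φ1→X13] = [35314, 32432, 39910, 35176]
r4 m[φ2→X13] = [4, 7, 1, 4]
r4 m[φ3→X4] = [2, 6, 9, 5]
r4 m[φ4→X13] = [4, 5, 4, 4]
r4 m[X4→φ0] = [3154, 7512, 15030, 8820]
r4 m[X4→φ1] = [170, 450, 657, 280]
r4 m[X4→φ3] = [134045, 93900, 121910, 98784]
r4 m[X9→φ1] = [1, 1, 1, 1]
r4 m[X15→φ0] = [1, 1, 1, 1]
r4 m[X11→φ0] = [1, 1, 1, 1]
r4 m[X13→φ1] = [16, 35, 4, 16]
r4 m[X13→φ2] = [141256, 162160, 159640, 140704]
r4 m[X13→φ4] = [141256, 227024, 39910, 140704]
r5 m[φ0→X4] = [85, 75, 73, 56]
r5 m[φ0→X15] = [725190, 490706, 611466, 595238]
r5 m[φ0→X11] = [695136, 729194, 487240, 511030]
r5 m[φ1→X4] = [1577, 1252, 1670, 1764]
r5 m[φ1→X9] = [550007, 788431, 596666, 487496]
r5 m[φ1→X13] = [35314, 32432, 39910, 35176]
r5 m[φ2→X13] = [4, 7, 1, 4]
r5 m[φ3→X4] = [2, 6, 9, 5]
r5 m[φ4→X13] = [4, 5, 4, 4]
r5 m[X4→φ0] = [3154, 7512, 15030, 8820]
r5 m[X4→φ1] = [170, 450, 657, 280]
r5 m[X4→φ3] = [134045, 93900, 121910, 98784]
r5 m[X9→φ1] = [1, 1, 1, 1]
r5 m[X15→φ0] = [1, 1, 1, 1]
r5 m[X11→φ0] = [1, 1, 1, 1]
r5 m[X13→φ1] = [16, 35, 4, 16]
r5 m[X13→φ2] = [141256, 162160, 159640, 140704]
r5 m[X13→φ4] = [141256, 227024, 39910, 140704]
r6 m[φ0→X4] = [85, 75, 73, 56]
r6 m[φ0→X15] = [725190, 490706, 611466, 595238]
r6 m[φ0→X11] = [695136, 729194, 487240, 511030]
r6 m[φ1→X4] = [1577, 1252, 1670, 1764]
r6 m[φ1→X9] = [550007, 788431, 596666, 487496]
r6 m[φ1→X13] = [35314, 32432, 39910, 35176]
r6 m[φ2→X13] = [4, 7, 1, 4]
r6 m[φ3→X4] = [2, 6, 9, 5]
r6 m[φ4→X13] = [4, 5, 4, 4]
r6 m[X4→φ0] = [3154, 7512, 15030, 8820]
r6 m[X4→φ1] = [170, 450, 657, 280]
r6 m[X4→φ3] = [134045, 93900, 121910, 98784]
r6 m[X9→φ1] = [1, 1, 1, 1]
r6 m[X15→φ0] = [1, 1, 1, 1]
r6 m[X11→φ0] = [1, 1, 1, 1]
r6 m[X13→φ1] = [16, 35, 4, 16]
r6 m[X13→φ2] = [141256, 162160, 159640, 140704]
r6 m[X13→φ4] = [141256, 227024, 39910, 140704]
fixed point reached at round 6
b[X15] = ⊗ incoming = [725190, 490706, 611466, 595238]

b[X15] = [725190, 490706, 611466, 595238]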